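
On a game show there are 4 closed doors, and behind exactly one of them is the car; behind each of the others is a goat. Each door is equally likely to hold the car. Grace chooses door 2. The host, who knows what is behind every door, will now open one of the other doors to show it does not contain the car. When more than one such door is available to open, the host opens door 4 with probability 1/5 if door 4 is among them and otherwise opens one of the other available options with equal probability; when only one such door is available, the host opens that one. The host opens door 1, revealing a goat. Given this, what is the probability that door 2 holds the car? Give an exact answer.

4/17

Apply Bayes' rule, conditioning on where the car actually is.
If it is behind door 1 (prior 1/4): the host opened door 1, so this case is ruled out; weight (1/4)·0 = 0.
If it is behind door 2 (prior 1/4): door 4 is available but not opened; door 1 gets probability (1 − 1/5)/2 = 2/5; weight (1/4)·(2/5) = 1/10.
If it is behind door 3 (prior 1/4): door 4 is available but not opened, probability 4/5; weight (1/4)·(4/5) = 1/5.
If it is behind door 4 (prior 1/4): door 4 holds the prize so is unavailable; the host chooses uniformly among the 2 others, probability 1/2; weight (1/4)·(1/2) = 1/8.
The weights sum to 17/40.
So P(the car behind door 2 | the host opened door 1) = (1/10) / (17/40) = 4/17.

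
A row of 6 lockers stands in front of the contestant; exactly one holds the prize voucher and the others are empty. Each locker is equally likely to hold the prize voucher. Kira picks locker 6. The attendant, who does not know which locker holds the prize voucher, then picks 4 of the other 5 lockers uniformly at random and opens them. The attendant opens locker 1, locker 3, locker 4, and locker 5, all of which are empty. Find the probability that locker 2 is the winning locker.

1/2

Because the attendant chose which lockers to open without knowing where the prize voucher is, the choice is independent of the prize location. Learning that none of the 4 opened lockers holds the prize voucher simply rules out those 4 locations and leaves the remaining 2 lockers still equally likely by symmetry.
So P(the prize voucher in locker 2) = 1/2.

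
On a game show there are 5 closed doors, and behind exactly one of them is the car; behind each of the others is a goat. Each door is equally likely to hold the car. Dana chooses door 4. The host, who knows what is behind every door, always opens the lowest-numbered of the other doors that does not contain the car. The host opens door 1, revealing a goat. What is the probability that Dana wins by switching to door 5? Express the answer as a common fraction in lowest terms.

1/4

Apply Bayes' rule, conditioning on where the car actually is.
If it is behind door 1 (prior 1/5): the host opened door 1, so this case is ruled out; weight (1/5)·0 = 0.
If it is behind any of doors 2, 3, 4, and 5 (prior 1/5 each): door 1 is the lowest-numbered option available, probability 1; weight (1/5)·1 = 1/5 each.
The weights sum to 4/5.
So P(the car behind door 5 | the host opened door 1) = (1/5) / (4/5) = 1/4.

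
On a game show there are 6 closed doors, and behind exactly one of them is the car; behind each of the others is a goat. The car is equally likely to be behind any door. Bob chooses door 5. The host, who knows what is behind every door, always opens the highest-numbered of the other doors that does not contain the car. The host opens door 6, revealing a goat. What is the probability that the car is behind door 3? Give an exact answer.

1/5

Apply Bayes' rule, conditioning on where the car actually is.
If it is behind any of doors 1, 2, 3, 4, and 5 (prior 1/6 each): door 6 is the highest-numbered option available, probability 1; weight (1/6)·1 = 1/6 each.
If it is behind door 6 (prior 1/6): the host opened door 6, so this case is ruled out; weight (1/6)·0 = 0.
The weights sum to 5/6.
So P(the car behind door 3 | the host opened door 6) = (1/6) / (5/6) = 1/5.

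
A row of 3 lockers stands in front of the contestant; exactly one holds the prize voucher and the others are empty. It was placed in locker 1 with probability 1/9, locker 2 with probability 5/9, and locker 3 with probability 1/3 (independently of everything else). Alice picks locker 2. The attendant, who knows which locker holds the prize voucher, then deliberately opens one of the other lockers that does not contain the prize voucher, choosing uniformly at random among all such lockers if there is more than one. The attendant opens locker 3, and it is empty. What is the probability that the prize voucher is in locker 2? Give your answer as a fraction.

5/7

Condition on the true location of the prize voucher.
If it is in locker 1 (prior 1/9): the attendant has no choice, probability 1; weight (1/9)·1 = 1/9.
If it is in locker 2 (prior 5/9): the attendant has 2 equally likely choices, so probability 1/2; weight (5/9)·(1/2) = 5/18.
If it is in locker 3 (prior 1/3): the attendant opened locker 3, so this case is ruled out; weight (1/3)·0 = 0.
The weights sum to 7/18.
So P(the prize voucher in locker 2 | the attendant opened locker 3) = (5/18) / (7/18) = 5/7.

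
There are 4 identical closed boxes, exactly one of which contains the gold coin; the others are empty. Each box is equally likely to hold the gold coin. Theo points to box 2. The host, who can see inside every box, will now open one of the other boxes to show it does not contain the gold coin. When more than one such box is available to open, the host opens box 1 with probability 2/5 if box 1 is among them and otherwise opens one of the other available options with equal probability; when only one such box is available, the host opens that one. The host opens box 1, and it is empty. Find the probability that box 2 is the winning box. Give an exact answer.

Condition on the true location of the gold coin.
If it is in box 1 (prior 1/4): the host opened box 1, so this case is ruled out; weight (1/4)·0 = 0.
If it is in any of boxes 2, 3, and 4 (prior 1/4 each): box 1 is available, opened with probability 2/5; weight (1/4)·(2/5) = 1/10 each.
The weights sum to 3/10.
So P(the gold coin in box 2 | the host opened box 1) = (1/10) / (3/10) = 1/3.

1/3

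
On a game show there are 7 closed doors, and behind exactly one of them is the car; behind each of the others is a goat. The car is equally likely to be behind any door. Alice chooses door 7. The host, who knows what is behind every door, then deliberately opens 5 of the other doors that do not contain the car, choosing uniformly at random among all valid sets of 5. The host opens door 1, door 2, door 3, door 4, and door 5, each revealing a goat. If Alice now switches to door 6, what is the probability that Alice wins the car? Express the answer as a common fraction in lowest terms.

6/7

Condition on the true location of the car.
If it is behind any of doors 1, 2, 3, 4, and 5 (prior 1/7 each): that door was opened and seen not to hold the prize — ruled out; weight (1/7)·0 = 0 each.
If it is behind door 6 (prior 1/7): the host has no choice, probability 1; weight (1/7)·1 = 1/7.
If it is behind door 7 (prior 1/7): the host has 6 equally likely choices, so probability 1/6; weight (1/7)·(1/6) = 1/42.
The weights sum to 1/6.
So P(the car behind door 6 | the host opened door 1, door 2, door 3, door 4, and door 5) = (1/7) / (1/6) = 6/7.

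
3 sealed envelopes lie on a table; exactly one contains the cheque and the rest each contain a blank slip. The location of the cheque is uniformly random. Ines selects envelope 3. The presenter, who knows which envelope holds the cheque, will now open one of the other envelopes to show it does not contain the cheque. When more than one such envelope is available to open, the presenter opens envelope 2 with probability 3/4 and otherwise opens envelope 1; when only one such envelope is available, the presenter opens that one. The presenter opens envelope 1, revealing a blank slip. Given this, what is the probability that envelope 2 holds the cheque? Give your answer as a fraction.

Consider each possible location of the cheque in turn.
If it is in envelope 1 (prior 1/3): the presenter opened envelope 1, so this case is ruled out; weight (1/3)·0 = 0.
If it is in envelope 2 (prior 1/3): only envelope 1 is available, probability 1; weight (1/3)·1 = 1/3.
If it is in envelope 3 (prior 1/3): envelope 2 is available but not opened, probability 1/4; weight (1/3)·(1/4) = 1/12.
The weights sum to 5/12.
So P(the cheque in envelope 2 | the presenter opened envelope 1) = (1/3) / (5/12) = 4/5.

4/5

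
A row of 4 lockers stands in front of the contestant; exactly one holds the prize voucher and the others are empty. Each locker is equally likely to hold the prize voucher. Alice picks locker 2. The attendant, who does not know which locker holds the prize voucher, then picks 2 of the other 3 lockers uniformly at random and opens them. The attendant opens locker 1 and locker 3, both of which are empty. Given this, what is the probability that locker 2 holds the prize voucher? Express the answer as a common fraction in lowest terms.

Because the attendant chose which lockers to open without knowing where the prize voucher is, the choice is independent of the prize location. Learning that none of the 2 opened lockers holds the prize voucher simply rules out those 2 locations and leaves the remaining 2 lockers still equally likely by symmetry.
So P(the prize voucher in locker 2) = 1/2.

1/2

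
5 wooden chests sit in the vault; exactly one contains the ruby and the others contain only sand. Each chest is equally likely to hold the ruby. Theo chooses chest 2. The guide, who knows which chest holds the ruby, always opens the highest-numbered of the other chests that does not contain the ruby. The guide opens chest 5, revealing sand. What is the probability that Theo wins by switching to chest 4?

Consider each possible location of the ruby in turn.
If it is in any of chests 1, 2, 3, and 4 (prior 1/5 each): chest 5 is the highest-numbered option available, probability 1; weight (1/5)·1 = 1/5 each.
If it is in chest 5 (prior 1/5): the guide opened chest 5, so this case is ruled out; weight (1/5)·0 = 0.
The weights sum to 4/5.
So P(the ruby in chest 4 | the guide opened chest 5) = (1/5) / (4/5) = 1/4.

1/4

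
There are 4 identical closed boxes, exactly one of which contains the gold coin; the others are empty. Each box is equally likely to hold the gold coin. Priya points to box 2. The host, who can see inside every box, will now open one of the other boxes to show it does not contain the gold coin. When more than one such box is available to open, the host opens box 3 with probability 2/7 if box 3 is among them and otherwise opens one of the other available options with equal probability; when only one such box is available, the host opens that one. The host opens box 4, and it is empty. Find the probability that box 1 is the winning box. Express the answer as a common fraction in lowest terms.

5/11

Condition on the true location of the gold coin.
If it is in box 1 (prior 1/4): box 3 is available but not opened, probability 5/7; weight (1/4)·(5/7) = 5/28.
If it is in box 2 (prior 1/4): box 3 is available but not opened; box 4 gets probability (1 − 2/7)/2 = 5/14; weight (1/4)·(5/14) = 5/56.
If it is in box 3 (prior 1/4): box 3 holds the prize so is unavailable; the host chooses uniformly among the 2 others, probability 1/2; weight (1/4)·(1/2) = 1/8.
If it is in box 4 (prior 1/4): the host opened box 4, so this case is ruled out; weight (1/4)·0 = 0.
The weights sum to 11/28.
So P(the gold coin in box 1 | the host opened box 4) = (5/28) / (11/28) = 5/11.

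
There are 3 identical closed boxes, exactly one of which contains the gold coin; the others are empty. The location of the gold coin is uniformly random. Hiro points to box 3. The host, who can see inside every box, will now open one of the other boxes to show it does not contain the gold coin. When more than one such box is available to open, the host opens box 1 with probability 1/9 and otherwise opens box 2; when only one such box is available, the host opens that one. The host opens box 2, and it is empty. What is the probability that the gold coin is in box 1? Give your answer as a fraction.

Consider each possible location of the gold coin in turn.
If it is in box 1 (prior 1/3): only box 2 is available, probability 1; weight (1/3)·1 = 1/3.
If it is in box 2 (prior 1/3): the host opened box 2, so this case is ruled out; weight (1/3)·0 = 0.
If it is in box 3 (prior 1/3): box 1 is available but not opened, probability 8/9; weight (1/3)·(8/9) = 8/27.
The weights sum to 17/27.
So P(the gold coin in box 1 | the host opened box 2) = (1/3) / (17/27) = 9/17.

9/17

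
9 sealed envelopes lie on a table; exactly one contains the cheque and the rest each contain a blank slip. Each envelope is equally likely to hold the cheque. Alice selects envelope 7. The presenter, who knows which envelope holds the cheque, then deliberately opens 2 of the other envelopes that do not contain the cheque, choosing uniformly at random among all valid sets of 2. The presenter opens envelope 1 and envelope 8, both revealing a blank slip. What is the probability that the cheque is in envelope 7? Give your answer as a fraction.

1/9

Condition on the true location of the cheque.
If it is in either of envelopes 1 and 8 (prior 1/9 each): that envelope was opened and seen not to hold the prize — ruled out; weight (1/9)·0 = 0 each.
If it is in any of envelopes 2, 3, 4, 5, 6, and 9 (prior 1/9 each): the presenter has 21 equally likely choices, so probability 1/21; weight (1/9)·(1/21) = 1/189 each.
If it is in envelope 7 (prior 1/9): the presenter has 28 equally likely choices, so probability 1/28; weight (1/9)·(1/28) = 1/252.
The weights sum to 1/28.
So P(the cheque in envelope 7 | the presenter opened envelope 1 and envelope 8) = (1/252) / (1/28) = 1/9.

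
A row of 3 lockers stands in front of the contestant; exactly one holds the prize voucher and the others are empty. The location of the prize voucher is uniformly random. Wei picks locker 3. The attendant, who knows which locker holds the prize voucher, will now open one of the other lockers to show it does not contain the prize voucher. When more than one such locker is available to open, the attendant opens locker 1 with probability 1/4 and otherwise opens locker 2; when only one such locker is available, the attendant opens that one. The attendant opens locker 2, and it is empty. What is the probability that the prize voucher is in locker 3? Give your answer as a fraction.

Condition on the true location of the prize voucher.
If it is in locker 1 (prior 1/3): only locker 2 is available, probability 1; weight (1/3)·1 = 1/3.
If it is in locker 2 (prior 1/3): the attendant opened locker 2, so this case is ruled out; weight (1/3)·0 = 0.
If it is in locker 3 (prior 1/3): locker 1 is available but not opened, probability 3/4; weight (1/3)·(3/4) = 1/4.
The weights sum to 7/12.
So P(the prize voucher in locker 3 | the attendant opened locker 2) = (1/4) / (7/12) = 3/7.

3/7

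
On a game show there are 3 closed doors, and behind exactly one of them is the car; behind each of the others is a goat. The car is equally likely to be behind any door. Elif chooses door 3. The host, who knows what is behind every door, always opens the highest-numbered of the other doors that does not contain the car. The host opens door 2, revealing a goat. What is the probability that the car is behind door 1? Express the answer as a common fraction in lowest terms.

Apply Bayes' rule, conditioning on where the car actually is.
If it is behind either of doors 1 and 3 (prior 1/3 each): door 2 is the highest-numbered option available, probability 1; weight (1/3)·1 = 1/3 each.
If it is behind door 2 (prior 1/3): the host opened door 2, so this case is ruled out; weight (1/3)·0 = 0.
The weights sum to 2/3.
So P(the car behind door 1 | the host opened door 2) = (1/3) / (2/3) = 1/2.

1/2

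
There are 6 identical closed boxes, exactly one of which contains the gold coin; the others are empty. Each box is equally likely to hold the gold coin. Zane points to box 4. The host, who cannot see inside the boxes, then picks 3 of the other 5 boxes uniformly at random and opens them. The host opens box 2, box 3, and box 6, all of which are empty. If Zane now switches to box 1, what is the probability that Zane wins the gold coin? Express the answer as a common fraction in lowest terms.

Because the host chose which boxes to open without knowing where the gold coin is, the choice is independent of the prize location. Learning that none of the 3 opened boxes holds the gold coin simply rules out those 3 locations and leaves the remaining 3 boxes still equally likely by symmetry.
So P(the gold coin in box 1) = 1/3.

1/3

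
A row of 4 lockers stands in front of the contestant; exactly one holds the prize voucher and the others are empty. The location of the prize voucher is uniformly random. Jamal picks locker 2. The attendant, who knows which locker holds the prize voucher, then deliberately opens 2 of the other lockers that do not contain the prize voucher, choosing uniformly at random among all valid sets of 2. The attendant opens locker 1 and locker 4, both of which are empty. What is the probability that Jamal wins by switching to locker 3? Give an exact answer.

Apply Bayes' rule, conditioning on where the prize voucher actually is.
If it is in either of lockers 1 and 4 (prior 1/4 each): that locker was opened and seen not to hold the prize — ruled out; weight (1/4)·0 = 0 each.
If it is in locker 2 (prior 1/4): the attendant has 3 equally likely choices, so probability 1/3; weight (1/4)·(1/3) = 1/12.
If it is in locker 3 (prior 1/4): the attendant has no choice, probability 1; weight (1/4)·1 = 1/4.
The weights sum to 1/3.
So P(the prize voucher in locker 3 | the attendant opened locker 1 and locker 4) = (1/4) / (1/3) = 3/4.

3/4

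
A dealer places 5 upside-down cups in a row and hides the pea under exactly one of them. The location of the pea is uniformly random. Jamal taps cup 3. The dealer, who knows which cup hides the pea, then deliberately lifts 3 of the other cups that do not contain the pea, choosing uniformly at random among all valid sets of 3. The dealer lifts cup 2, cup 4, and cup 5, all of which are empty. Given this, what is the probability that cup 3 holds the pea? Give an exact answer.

1/5

Consider each possible location of the pea in turn.
If it is under cup 1 (prior 1/5): the dealer has no choice, probability 1; weight (1/5)·1 = 1/5.
If it is under any of cups 2, 4, and 5 (prior 1/5 each): that cup was opened and seen not to hold the prize — ruled out; weight (1/5)·0 = 0 each.
If it is under cup 3 (prior 1/5): the dealer has 4 equally likely choices, so probability 1/4; weight (1/5)·(1/4) = 1/20.
The weights sum to 1/4.
So P(the pea under cup 3 | the dealer opened cup 2, cup 4, and cup 5) = (1/20) / (1/4) = 1/5.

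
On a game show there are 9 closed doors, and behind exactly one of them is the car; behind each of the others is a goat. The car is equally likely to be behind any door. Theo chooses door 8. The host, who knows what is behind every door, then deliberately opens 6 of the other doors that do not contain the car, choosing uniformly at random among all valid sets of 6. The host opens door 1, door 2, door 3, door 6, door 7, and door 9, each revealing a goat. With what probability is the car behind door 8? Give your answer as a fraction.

1/9

Condition on the true location of the car.
If it is behind any of doors 1, 2, 3, 6, 7, and 9 (prior 1/9 each): that door was opened and seen not to hold the prize — ruled out; weight (1/9)·0 = 0 each.
If it is behind either of doors 4 and 5 (prior 1/9 each): the host has 7 equally likely choices, so probability 1/7; weight (1/9)·(1/7) = 1/63 each.
If it is behind door 8 (prior 1/9): the host has 28 equally likely choices, so probability 1/28; weight (1/9)·(1/28) = 1/252.
The weights sum to 1/28.
So P(the car behind door 8 | the host opened door 1, door 2, door 3, door 6, door 7, and door 9) = (1/252) / (1/28) = 1/9.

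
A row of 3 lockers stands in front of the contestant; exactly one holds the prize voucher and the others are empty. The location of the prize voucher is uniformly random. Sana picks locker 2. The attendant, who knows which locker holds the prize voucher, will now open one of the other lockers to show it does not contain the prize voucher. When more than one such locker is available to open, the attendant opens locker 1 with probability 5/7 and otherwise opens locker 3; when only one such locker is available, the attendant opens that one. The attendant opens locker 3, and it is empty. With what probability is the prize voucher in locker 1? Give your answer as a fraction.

7/9

Condition on the true location of the prize voucher.
If it is in locker 1 (prior 1/3): only locker 3 is available, probability 1; weight (1/3)·1 = 1/3.
If it is in locker 2 (prior 1/3): locker 1 is available but not opened, probability 2/7; weight (1/3)·(2/7) = 2/21.
If it is in locker 3 (prior 1/3): the attendant opened locker 3, so this case is ruled out; weight (1/3)·0 = 0.
The weights sum to 3/7.
So P(the prize voucher in locker 1 | the attendant opened locker 3) = (1/3) / (3/7) = 7/9.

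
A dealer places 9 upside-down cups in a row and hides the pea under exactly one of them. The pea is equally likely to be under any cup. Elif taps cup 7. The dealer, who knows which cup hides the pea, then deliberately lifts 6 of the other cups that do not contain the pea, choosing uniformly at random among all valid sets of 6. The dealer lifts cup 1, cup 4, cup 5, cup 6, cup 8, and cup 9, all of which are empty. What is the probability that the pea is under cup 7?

1/9

Condition on the true location of the pea.
If it is under any of cups 1, 4, 5, 6, 8, and 9 (prior 1/9 each): that cup was opened and seen not to hold the prize — ruled out; weight (1/9)·0 = 0 each.
If it is under either of cups 2 and 3 (prior 1/9 each): the dealer has 7 equally likely choices, so probability 1/7; weight (1/9)·(1/7) = 1/63 each.
If it is under cup 7 (prior 1/9): the dealer has 28 equally likely choices, so probability 1/28; weight (1/9)·(1/28) = 1/252.
The weights sum to 1/28.
So P(the pea under cup 7 | the dealer opened cup 1, cup 4, cup 5, cup 6, cup 8, and cup 9) = (1/252) / (1/28) = 1/9.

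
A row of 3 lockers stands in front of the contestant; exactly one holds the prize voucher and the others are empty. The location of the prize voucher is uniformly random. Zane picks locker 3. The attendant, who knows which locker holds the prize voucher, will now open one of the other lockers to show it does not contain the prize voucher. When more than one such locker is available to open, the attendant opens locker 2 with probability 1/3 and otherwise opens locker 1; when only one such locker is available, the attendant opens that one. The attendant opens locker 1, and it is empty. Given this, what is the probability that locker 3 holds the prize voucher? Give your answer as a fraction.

Condition on the true location of the prize voucher.
If it is in locker 1 (prior 1/3): the attendant opened locker 1, so this case is ruled out; weight (1/3)·0 = 0.
If it is in locker 2 (prior 1/3): only locker 1 is available, probability 1; weight (1/3)·1 = 1/3.
If it is in locker 3 (prior 1/3): locker 2 is available but not opened, probability 2/3; weight (1/3)·(2/3) = 2/9.
The weights sum to 5/9.
So P(the prize voucher in locker 3 | the attendant opened locker 1) = (2/9) / (5/9) = 2/5.

2/5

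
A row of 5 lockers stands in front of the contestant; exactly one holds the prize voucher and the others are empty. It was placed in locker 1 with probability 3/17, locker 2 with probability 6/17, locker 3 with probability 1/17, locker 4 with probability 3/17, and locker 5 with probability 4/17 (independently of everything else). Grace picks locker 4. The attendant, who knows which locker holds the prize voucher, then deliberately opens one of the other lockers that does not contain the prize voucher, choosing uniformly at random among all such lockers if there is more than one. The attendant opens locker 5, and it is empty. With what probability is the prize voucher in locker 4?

Consider each possible location of the prize voucher in turn.
If it is in locker 1 (prior 3/17): the attendant has 3 equally likely choices, so probability 1/3; weight (3/17)·(1/3) = 1/17.
If it is in locker 2 (prior 6/17): the attendant has 3 equally likely choices, so probability 1/3; weight (6/17)·(1/3) = 2/17.
If it is in locker 3 (prior 1/17): the attendant has 3 equally likely choices, so probability 1/3; weight (1/17)·(1/3) = 1/51.
If it is in locker 4 (prior 3/17): the attendant has 4 equally likely choices, so probability 1/4; weight (3/17)·(1/4) = 3/68.
If it is in locker 5 (prior 4/17): the attendant opened locker 5, so this case is ruled out; weight (4/17)·0 = 0.
The weights sum to 49/204.
So P(the prize voucher in locker 4 | the attendant opened locker 5) = (3/68) / (49/204) = 9/49.

9/49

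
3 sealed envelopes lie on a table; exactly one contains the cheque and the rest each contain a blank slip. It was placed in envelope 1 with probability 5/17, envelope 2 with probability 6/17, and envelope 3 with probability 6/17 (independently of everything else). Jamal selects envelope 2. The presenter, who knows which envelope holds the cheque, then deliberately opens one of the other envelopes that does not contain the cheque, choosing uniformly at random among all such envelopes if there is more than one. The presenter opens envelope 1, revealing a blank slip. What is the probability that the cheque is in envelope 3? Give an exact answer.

Condition on the true location of the cheque.
If it is in envelope 1 (prior 5/17): the presenter opened envelope 1, so this case is ruled out; weight (5/17)·0 = 0.
If it is in envelope 2 (prior 6/17): the presenter has 2 equally likely choices, so probability 1/2; weight (6/17)·(1/2) = 3/17.
If it is in envelope 3 (prior 6/17): the presenter has no choice, probability 1; weight (6/17)·1 = 6/17.
The weights sum to 9/17.
So P(the cheque in envelope 3 | the presenter opened envelope 1) = (6/17) / (9/17) = 2/3.

2/3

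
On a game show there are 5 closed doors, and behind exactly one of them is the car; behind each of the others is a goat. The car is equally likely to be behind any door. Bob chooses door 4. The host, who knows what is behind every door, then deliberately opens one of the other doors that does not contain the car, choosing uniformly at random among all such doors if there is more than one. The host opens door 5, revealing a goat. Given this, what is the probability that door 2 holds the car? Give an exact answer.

Consider each possible location of the car in turn.
If it is behind any of doors 1, 2, and 3 (prior 1/5 each): the host has 3 equally likely choices, so probability 1/3; weight (1/5)·(1/3) = 1/15 each.
If it is behind door 4 (prior 1/5): the host has 4 equally likely choices, so probability 1/4; weight (1/5)·(1/4) = 1/20.
If it is behind door 5 (prior 1/5): the host opened door 5, so this case is ruled out; weight (1/5)·0 = 0.
The weights sum to 1/4.
So P(the car behind door 2 | the host opened door 5) = (1/15) / (1/4) = 4/15.

4/15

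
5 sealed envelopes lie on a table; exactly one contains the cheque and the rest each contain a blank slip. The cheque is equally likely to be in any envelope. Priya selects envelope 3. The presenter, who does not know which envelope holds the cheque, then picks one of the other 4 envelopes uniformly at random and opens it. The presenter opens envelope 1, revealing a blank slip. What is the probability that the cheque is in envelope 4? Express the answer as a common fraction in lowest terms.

Condition on the true location of the cheque.
If it is in envelope 1 (prior 1/5): the presenter opened envelope 1, so this case is ruled out; weight (1/5)·0 = 0.
If it is in any of envelopes 2, 3, 4, and 5 (prior 1/5 each): the presenter picks envelope 1 with probability 1/4 regardless, and it is not the prize; weight (1/5)·(1/4) = 1/20 each.
The weights sum to 1/5.
So P(the cheque in envelope 4 | the presenter opened envelope 1) = (1/20) / (1/5) = 1/4.

1/4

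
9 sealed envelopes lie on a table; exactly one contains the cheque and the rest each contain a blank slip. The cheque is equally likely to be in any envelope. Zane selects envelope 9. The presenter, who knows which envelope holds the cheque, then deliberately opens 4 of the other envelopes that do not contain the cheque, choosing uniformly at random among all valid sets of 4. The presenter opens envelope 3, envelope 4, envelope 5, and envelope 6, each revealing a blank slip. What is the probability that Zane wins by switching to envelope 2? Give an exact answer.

2/9

Apply Bayes' rule, conditioning on where the cheque actually is.
If it is in any of envelopes 1, 2, 7, and 8 (prior 1/9 each): the presenter has 35 equally likely choices, so probability 1/35; weight (1/9)·(1/35) = 1/315 each.
If it is in any of envelopes 3, 4, 5, and 6 (prior 1/9 each): that envelope was opened and seen not to hold the prize — ruled out; weight (1/9)·0 = 0 each.
If it is in envelope 9 (prior 1/9): the presenter has 70 equally likely choices, so probability 1/70; weight (1/9)·(1/70) = 1/630.
The weights sum to 1/70.
So P(the cheque in envelope 2 | the presenter opened envelope 3, envelope 4, envelope 5, and envelope 6) = (1/315) / (1/70) = 2/9.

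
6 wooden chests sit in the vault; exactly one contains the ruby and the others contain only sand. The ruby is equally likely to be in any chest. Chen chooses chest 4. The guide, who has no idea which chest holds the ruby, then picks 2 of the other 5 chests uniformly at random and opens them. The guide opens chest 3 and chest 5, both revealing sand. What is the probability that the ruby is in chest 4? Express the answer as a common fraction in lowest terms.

1/4

Apply Bayes' rule, conditioning on where the ruby actually is.
If it is in any of chests 1, 2, 4, and 6 (prior 1/6 each): the guide picks exactly this set with probability 1/10 regardless, and none is the prize; weight (1/6)·(1/10) = 1/60 each.
If it is in either of chests 3 and 5 (prior 1/6 each): that chest was opened and seen not to hold the prize — ruled out; weight (1/6)·0 = 0 each.
The weights sum to 1/15.
So P(the ruby in chest 4 | the guide opened chest 3 and chest 5) = (1/60) / (1/15) = 1/4.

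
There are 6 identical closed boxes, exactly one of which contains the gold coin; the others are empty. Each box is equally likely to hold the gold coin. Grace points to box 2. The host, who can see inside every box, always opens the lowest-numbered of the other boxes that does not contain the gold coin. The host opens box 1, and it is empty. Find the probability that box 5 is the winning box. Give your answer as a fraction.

1/5

Condition on the true location of the gold coin.
If it is in box 1 (prior 1/6): the host opened box 1, so this case is ruled out; weight (1/6)·0 = 0.
If it is in any of boxes 2, 3, 4, 5, and 6 (prior 1/6 each): box 1 is the lowest-numbered option available, probability 1; weight (1/6)·1 = 1/6 each.
The weights sum to 5/6.
So P(the gold coin in box 5 | the host opened box 1) = (1/6) / (5/6) = 1/5.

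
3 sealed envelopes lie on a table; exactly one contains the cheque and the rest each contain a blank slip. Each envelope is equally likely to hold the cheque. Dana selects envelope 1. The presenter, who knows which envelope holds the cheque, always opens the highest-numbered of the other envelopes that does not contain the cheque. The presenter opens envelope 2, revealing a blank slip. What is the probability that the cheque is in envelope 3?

Condition on the true location of the cheque.
If it is in envelope 1 (prior 1/3): the presenter would have opened envelope 3 instead, probability 0; weight (1/3)·0 = 0.
If it is in envelope 2 (prior 1/3): the presenter opened envelope 2, so this case is ruled out; weight (1/3)·0 = 0.
If it is in envelope 3 (prior 1/3): envelope 2 is the highest-numbered option available, probability 1; weight (1/3)·1 = 1/3.
The weights sum to 1/3.
So P(the cheque in envelope 3 | the presenter opened envelope 2) = (1/3) / (1/3) = 1.

1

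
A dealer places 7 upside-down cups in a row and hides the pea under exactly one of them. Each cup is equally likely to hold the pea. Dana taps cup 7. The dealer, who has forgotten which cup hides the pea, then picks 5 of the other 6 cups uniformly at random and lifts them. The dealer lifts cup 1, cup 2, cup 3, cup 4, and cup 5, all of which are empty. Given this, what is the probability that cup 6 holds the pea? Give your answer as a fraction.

Because the dealer chose which cups to lift without knowing where the pea is, the choice is independent of the prize location. Learning that none of the 5 opened cups holds the pea simply rules out those 5 locations and leaves the remaining 2 cups still equally likely by symmetry.
So P(the pea under cup 6) = 1/2.

1/2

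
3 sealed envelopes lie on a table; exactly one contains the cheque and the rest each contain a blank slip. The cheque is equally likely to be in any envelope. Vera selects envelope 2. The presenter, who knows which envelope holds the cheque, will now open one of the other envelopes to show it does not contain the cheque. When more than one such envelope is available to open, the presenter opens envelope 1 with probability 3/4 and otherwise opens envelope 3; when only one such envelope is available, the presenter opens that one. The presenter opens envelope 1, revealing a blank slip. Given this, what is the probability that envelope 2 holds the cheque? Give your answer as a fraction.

Condition on the true location of the cheque.
If it is in envelope 1 (prior 1/3): the presenter opened envelope 1, so this case is ruled out; weight (1/3)·0 = 0.
If it is in envelope 2 (prior 1/3): envelope 1 is available, opened with probability 3/4; weight (1/3)·(3/4) = 1/4.
If it is in envelope 3 (prior 1/3): only envelope 1 is available, probability 1; weight (1/3)·1 = 1/3.
The weights sum to 7/12.
So P(the cheque in envelope 2 | the presenter opened envelope 1) = (1/4) / (7/12) = 3/7.

3/7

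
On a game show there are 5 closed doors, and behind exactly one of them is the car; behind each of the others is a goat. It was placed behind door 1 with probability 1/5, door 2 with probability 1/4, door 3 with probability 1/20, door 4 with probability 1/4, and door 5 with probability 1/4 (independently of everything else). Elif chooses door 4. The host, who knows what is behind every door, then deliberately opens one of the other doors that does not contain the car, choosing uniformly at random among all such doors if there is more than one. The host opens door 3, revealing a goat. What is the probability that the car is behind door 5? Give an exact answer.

Condition on the true location of the car.
If it is behind door 1 (prior 1/5): the host has 3 equally likely choices, so probability 1/3; weight (1/5)·(1/3) = 1/15.
If it is behind either of doors 2 and 5 (prior 1/4 each): the host has 3 equally likely choices, so probability 1/3; weight (1/4)·(1/3) = 1/12 each.
If it is behind door 3 (prior 1/20): the host opened door 3, so this case is ruled out; weight (1/20)·0 = 0.
If it is behind door 4 (prior 1/4): the host has 4 equally likely choices, so probability 1/4; weight (1/4)·(1/4) = 1/16.
The weights sum to 71/240.
So P(the car behind door 5 | the host opened door 3) = (1/12) / (71/240) = 20/71.

20/71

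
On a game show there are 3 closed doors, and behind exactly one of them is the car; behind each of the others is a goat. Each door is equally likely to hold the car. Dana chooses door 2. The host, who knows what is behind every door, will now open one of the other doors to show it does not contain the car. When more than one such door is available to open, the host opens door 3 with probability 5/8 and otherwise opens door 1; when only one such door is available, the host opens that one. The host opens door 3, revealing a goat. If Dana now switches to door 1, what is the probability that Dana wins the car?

Condition on the true location of the car.
If it is behind door 1 (prior 1/3): only door 3 is available, probability 1; weight (1/3)·1 = 1/3.
If it is behind door 2 (prior 1/3): door 3 is available, opened with probability 5/8; weight (1/3)·(5/8) = 5/24.
If it is behind door 3 (prior 1/3): the host opened door 3, so this case is ruled out; weight (1/3)·0 = 0.
The weights sum to 13/24.
So P(the car behind door 1 | the host opened door 3) = (1/3) / (13/24) = 8/13.

8/13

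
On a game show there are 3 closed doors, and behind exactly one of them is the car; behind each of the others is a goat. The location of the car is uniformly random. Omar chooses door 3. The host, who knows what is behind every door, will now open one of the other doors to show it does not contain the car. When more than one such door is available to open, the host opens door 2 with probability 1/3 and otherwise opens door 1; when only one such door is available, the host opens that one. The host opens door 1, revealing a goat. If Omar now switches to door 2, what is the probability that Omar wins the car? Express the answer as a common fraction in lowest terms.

Apply Bayes' rule, conditioning on where the car actually is.
If it is behind door 1 (prior 1/3): the host opened door 1, so this case is ruled out; weight (1/3)·0 = 0.
If it is behind door 2 (prior 1/3): only door 1 is available, probability 1; weight (1/3)·1 = 1/3.
If it is behind door 3 (prior 1/3): door 2 is available but not opened, probability 2/3; weight (1/3)·(2/3) = 2/9.
The weights sum to 5/9.
So P(the car behind door 2 | the host opened door 1) = (1/3) / (5/9) = 3/5.

3/5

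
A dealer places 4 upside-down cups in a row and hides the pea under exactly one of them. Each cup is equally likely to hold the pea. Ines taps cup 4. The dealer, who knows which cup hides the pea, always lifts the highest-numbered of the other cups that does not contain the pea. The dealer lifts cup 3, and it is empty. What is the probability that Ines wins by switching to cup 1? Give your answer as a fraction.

1/3

Apply Bayes' rule, conditioning on where the pea actually is.
If it is under any of cups 1, 2, and 4 (prior 1/4 each): cup 3 is the highest-numbered option available, probability 1; weight (1/4)·1 = 1/4 each.
If it is under cup 3 (prior 1/4): the dealer opened cup 3, so this case is ruled out; weight (1/4)·0 = 0.
The weights sum to 3/4.
So P(the pea under cup 1 | the dealer opened cup 3) = (1/4) / (3/4) = 1/3.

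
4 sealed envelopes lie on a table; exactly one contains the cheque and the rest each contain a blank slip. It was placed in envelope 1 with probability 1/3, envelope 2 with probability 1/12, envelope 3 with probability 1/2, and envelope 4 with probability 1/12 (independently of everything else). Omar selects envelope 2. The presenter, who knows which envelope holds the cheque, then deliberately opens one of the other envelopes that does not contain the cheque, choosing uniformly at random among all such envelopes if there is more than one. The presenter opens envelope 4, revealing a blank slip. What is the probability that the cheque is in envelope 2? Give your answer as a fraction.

Apply Bayes' rule, conditioning on where the cheque actually is.
If it is in envelope 1 (prior 1/3): the presenter has 2 equally likely choices, so probability 1/2; weight (1/3)·(1/2) = 1/6.
If it is in envelope 2 (prior 1/12): the presenter has 3 equally likely choices, so probability 1/3; weight (1/12)·(1/3) = 1/36.
If it is in envelope 3 (prior 1/2): the presenter has 2 equally likely choices, so probability 1/2; weight (1/2)·(1/2) = 1/4.
If it is in envelope 4 (prior 1/12): the presenter opened envelope 4, so this case is ruled out; weight (1/12)·0 = 0.
The weights sum to 4/9.
So P(the cheque in envelope 2 | the presenter opened envelope 4) = (1/36) / (4/9) = 1/16.

1/16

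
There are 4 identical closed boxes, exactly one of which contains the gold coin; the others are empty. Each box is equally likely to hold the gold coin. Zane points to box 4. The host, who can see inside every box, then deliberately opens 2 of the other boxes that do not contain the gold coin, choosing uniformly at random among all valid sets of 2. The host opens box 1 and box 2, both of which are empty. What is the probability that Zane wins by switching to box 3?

3/4

Consider each possible location of the gold coin in turn.
If it is in either of boxes 1 and 2 (prior 1/4 each): that box was opened and seen not to hold the prize — ruled out; weight (1/4)·0 = 0 each.
If it is in box 3 (prior 1/4): the host has no choice, probability 1; weight (1/4)·1 = 1/4.
If it is in box 4 (prior 1/4): the host has 3 equally likely choices, so probability 1/3; weight (1/4)·(1/3) = 1/12.
The weights sum to 1/3.
So P(the gold coin in box 3 | the host opened box 1 and box 2) = (1/4) / (1/3) = 3/4.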